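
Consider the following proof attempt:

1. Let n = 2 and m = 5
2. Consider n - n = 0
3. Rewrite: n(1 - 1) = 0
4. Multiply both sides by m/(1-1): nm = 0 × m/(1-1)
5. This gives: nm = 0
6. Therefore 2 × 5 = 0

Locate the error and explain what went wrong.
Step 4: Multiply both sides by m/(1-1): nm = 0 × m/(1-1)

Step 4 multiplies both sides by m/(1-1). However, 1-1 = 0, so this is multiplication by m/0, which is undefined. We cannot multiply by an undefined expression.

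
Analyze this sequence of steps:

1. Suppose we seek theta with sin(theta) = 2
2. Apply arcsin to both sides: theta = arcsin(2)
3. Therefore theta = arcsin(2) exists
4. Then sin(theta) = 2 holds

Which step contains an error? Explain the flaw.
Step 2: Apply arcsin to both sides: theta = arcsin(2)

Step 2 applies arcsin to 2. However, arcsin(x) is only defined for x in [-1, 1] because sin(theta) can only produce values in that range. Since |2| > 1, arcsin(2) is undefined. There is no angle whose sine equals 2.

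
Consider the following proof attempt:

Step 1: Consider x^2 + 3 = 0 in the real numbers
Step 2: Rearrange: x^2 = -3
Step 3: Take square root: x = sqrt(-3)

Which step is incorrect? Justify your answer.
Step 3: Take square root: x = sqrt(-3)

Step 3 takes the square root of -3, which is negative. In the real number system, the square root of a negative number is undefined. The equation x^2 + 3 = 0 has no real solutions. Square roots of negative numbers only exist in the complex numbers.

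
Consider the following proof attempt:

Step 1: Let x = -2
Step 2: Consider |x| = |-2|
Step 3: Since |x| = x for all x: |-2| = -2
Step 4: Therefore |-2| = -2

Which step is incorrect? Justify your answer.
Step 3: Since |x| = x for all x: |-2| = -2

Step 3 incorrectly states that |x| = x for all x. The correct definition is |x| = x when x >= 0, and |x| = -x when x < 0. Since -2 < 0, we have |-2| = -(-2) = 2, not -2.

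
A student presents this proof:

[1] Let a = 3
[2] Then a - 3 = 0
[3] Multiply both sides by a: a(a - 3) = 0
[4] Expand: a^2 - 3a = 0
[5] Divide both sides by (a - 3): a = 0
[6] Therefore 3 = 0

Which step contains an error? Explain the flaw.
Step 5: Divide both sides by (a - 3): a = 0

Step 5 divides both sides by (a - 3). However, since a = 3, we have (a - 3) = 0. Division by zero is undefined, making this step invalid.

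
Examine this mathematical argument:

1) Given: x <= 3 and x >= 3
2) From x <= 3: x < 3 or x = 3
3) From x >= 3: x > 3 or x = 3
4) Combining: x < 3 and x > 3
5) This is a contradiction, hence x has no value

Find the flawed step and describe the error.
Step 4: Combining: x < 3 and x > 3

Step 4 incorrectly combines the conditions. From x <= 3 and x >= 3, the intersection is x = 3. The error treats the 'or' cases as 'and' requirements. The correct conclusion is that x = 3 is the unique solution, not that no solution exists.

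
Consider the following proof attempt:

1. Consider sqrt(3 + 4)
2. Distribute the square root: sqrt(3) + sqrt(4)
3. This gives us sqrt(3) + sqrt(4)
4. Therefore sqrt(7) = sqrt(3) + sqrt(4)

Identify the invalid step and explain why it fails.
Step 2: Distribute the square root: sqrt(3) + sqrt(4)

Step 2 incorrectly 'distributes' the square root over addition. The square root function does not distribute: sqrt(a + b) ≠ sqrt(a) + sqrt(b). In fact, sqrt(3 + 4) = sqrt(7) ≈ 2.6458, while sqrt(3) + sqrt(4) ≈ 3.7321.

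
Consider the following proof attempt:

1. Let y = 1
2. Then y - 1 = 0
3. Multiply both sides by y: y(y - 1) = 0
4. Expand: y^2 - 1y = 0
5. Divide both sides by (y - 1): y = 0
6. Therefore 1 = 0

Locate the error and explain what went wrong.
Step 5: Divide both sides by (y - 1): y = 0

Step 5 divides both sides by (y - 1). However, since y = 1, we have (y - 1) = 0. Division by zero is undefined, making this step invalid.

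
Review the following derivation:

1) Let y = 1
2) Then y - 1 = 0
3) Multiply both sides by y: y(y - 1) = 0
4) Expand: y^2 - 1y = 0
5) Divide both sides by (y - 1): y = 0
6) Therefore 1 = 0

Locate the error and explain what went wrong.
Step 5: Divide both sides by (y - 1): y = 0

Step 5 divides both sides by (y - 1). However, since y = 1, we have (y - 1) = 0. Division by zero is undefined, making this step invalid.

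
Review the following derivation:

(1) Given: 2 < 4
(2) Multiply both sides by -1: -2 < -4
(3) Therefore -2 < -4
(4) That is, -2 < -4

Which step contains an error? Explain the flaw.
Step 2: Multiply both sides by -1: -2 < -4

Step 2 multiplies both sides by -1 but fails to reverse the inequality sign. When multiplying (or dividing) an inequality by a negative number, the direction must be reversed. Since 2 < 4, we should get -2 > -4, i.e., -2 > -4.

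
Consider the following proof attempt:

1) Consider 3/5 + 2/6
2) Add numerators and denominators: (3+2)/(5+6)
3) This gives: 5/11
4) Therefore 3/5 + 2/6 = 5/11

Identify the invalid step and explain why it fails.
Step 2: Add numerators and denominators: (3+2)/(5+6)

Step 2 incorrectly adds fractions by separately adding numerators and denominators. This is wrong. The correct method requires a common denominator: 3/5 + 2/6 = (3×6 + 2×5)/(5×6) = 28/30 = 14/15. The method used gives 5/11, which is different.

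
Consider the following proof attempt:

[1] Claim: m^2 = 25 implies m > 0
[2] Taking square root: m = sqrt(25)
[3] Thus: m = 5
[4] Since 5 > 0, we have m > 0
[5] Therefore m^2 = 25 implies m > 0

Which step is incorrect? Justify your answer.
Step 2: Taking square root: m = sqrt(25)

Step 2 takes the square root and assumes the positive root only. The equation m^2 = 25 actually has two solutions: m = 5 and m = -5. The proof silently assumes m > 0 without justification, then uses this assumption to conclude m > 0, which is circular. The counterexample m = -5 shows the claim is false.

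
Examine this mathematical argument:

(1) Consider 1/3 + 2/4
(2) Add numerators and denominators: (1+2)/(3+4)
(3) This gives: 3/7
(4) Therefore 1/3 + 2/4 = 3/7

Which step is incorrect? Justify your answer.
Step 2: Add numerators and denominators: (1+2)/(3+4)

Step 2 incorrectly adds fractions by separately adding numerators and denominators. This is wrong. The correct method requires a common denominator: 1/3 + 2/4 = (1×4 + 2×3)/(3×4) = 10/12 = 5/6. The method used gives 3/7, which is different.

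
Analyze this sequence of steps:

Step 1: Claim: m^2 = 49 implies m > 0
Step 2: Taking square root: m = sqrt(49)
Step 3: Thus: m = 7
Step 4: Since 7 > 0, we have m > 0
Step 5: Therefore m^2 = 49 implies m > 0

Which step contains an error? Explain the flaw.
Step 2: Taking square root: m = sqrt(49)

Step 2 takes the square root and assumes the positive root only. The equation m^2 = 49 actually has two solutions: m = 7 and m = -7. The proof silently assumes m > 0 without justification, then uses this assumption to conclude m > 0, which is circular. The counterexample m = -7 shows the claim is false.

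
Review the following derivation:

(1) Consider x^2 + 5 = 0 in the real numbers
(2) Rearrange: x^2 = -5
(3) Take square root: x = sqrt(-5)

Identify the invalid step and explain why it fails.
Step 3: Take square root: x = sqrt(-5)

Step 3 takes the square root of -5, which is negative. In the real number system, the square root of a negative number is undefined. The equation x^2 + 5 = 0 has no real solutions. Square roots of negative numbers only exist in the complex numbers.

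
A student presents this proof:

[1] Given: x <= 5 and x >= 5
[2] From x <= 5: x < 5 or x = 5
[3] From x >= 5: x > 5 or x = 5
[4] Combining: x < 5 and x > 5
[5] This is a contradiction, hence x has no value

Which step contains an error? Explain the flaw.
Step 4: Combining: x < 5 and x > 5

Step 4 incorrectly combines the conditions. From x <= 5 and x >= 5, the intersection is x = 5. The error treats the 'or' cases as 'and' requirements. The correct conclusion is that x = 5 is the unique solution, not that no solution exists.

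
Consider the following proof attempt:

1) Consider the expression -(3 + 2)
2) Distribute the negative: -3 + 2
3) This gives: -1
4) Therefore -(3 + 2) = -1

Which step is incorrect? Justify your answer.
Step 2: Distribute the negative: -3 + 2

Step 2 incorrectly distributes the negative sign. The correct distribution is -(3 + 2) = -3 - 2 = -5. The negative must be applied to both terms, not just the first. The error treats -(3 + 2) as -3 + 2, which equals -1 instead of -5.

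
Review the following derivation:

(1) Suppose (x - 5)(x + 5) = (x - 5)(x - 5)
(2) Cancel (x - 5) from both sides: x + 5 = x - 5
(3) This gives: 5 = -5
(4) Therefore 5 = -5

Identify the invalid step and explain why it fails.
Step 2: Cancel (x - 5) from both sides: x + 5 = x - 5

Step 2 cancels (x - 5) from both sides. This is only valid if (x - 5) ≠ 0, i.e., x ≠ 5. When x = 5, both sides equal zero regardless of the other factors. The correct approach requires considering x = 5 as a separate case.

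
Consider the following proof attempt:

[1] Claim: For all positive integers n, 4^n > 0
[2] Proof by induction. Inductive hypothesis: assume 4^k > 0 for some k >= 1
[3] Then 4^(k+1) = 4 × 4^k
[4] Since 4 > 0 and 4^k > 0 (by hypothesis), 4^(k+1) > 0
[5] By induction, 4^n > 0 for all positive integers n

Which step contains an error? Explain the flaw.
Step 5: By induction, 4^n > 0 for all positive integers n

Step 5 concludes the proof by induction, but no base case was ever established. A valid induction proof requires: (1) a base case proving 4^1 > 0, and (2) an inductive step showing IF 4^k > 0 THEN 4^(k+1) > 0. Steps 2-4 correctly establish the inductive step, but without the base case the conclusion in step 5 does not follow.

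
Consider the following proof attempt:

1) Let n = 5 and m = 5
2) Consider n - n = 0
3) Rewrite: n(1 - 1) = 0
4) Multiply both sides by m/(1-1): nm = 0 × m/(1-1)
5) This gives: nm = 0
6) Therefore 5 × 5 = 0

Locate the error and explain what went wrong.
Step 4: Multiply both sides by m/(1-1): nm = 0 × m/(1-1)

Step 4 multiplies both sides by m/(1-1). However, 1-1 = 0, so this is multiplication by m/0, which is undefined. We cannot multiply by an undefined expression.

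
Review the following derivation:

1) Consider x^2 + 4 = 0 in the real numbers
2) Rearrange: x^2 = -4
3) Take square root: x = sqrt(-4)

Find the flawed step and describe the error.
Step 3: Take square root: x = sqrt(-4)

Step 3 takes the square root of -4, which is negative. In the real number system, the square root of a negative number is undefined. The equation x^2 + 4 = 0 has no real solutions. Square roots of negative numbers only exist in the complex numbers.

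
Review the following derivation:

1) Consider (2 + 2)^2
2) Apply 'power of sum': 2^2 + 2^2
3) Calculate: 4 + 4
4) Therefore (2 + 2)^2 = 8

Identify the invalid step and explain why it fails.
Step 2: Apply 'power of sum': 2^2 + 2^2

Step 2 incorrectly applies a non-existent rule '(a+b)^n = a^n + b^n'. This is false in general. The correct expansion uses the binomial theorem. The actual value is (2 + 2)^2 = 4^2 = 16, not 8.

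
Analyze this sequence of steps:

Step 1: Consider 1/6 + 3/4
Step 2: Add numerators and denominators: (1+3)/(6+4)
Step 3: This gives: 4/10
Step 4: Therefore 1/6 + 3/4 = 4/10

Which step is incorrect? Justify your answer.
Step 2: Add numerators and denominators: (1+3)/(6+4)

Step 2 incorrectly adds fractions by separately adding numerators and denominators. This is wrong. The correct method requires a common denominator: 1/6 + 3/4 = (1×4 + 3×6)/(6×4) = 22/24 = 11/12. The method used gives 4/10, which is different.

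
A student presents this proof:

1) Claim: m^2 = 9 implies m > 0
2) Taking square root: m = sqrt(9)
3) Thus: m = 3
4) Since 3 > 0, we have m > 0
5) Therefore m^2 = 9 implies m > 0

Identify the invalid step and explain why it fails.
Step 2: Taking square root: m = sqrt(9)

Step 2 takes the square root and assumes the positive root only. The equation m^2 = 9 actually has two solutions: m = 3 and m = -3. The proof silently assumes m > 0 without justification, then uses this assumption to conclude m > 0, which is circular. The counterexample m = -3 shows the claim is false.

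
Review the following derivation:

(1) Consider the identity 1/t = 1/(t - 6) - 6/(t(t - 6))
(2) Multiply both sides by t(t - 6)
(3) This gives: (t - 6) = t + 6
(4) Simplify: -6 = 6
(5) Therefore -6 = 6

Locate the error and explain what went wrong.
Step 3: This gives: (t - 6) = t + 6

Step 3 makes a sign error when clearing denominators. Multiplying -6/(t(t - 6)) by t(t - 6) gives -6, not +6. The correct result is (t - 6) = t - 6, which is trivially true, not (t - 6) = t + 6. (Step 1 is a valid identity: 1/(t - 6) - 6/(t(t - 6)) = (t - 6)/(t(t - 6)) = 1/t.)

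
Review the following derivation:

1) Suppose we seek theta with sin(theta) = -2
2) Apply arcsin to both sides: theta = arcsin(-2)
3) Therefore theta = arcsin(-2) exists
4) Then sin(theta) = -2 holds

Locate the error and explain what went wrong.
Step 2: Apply arcsin to both sides: theta = arcsin(-2)

Step 2 applies arcsin to -2. However, arcsin(x) is only defined for x in [-1, 1] because sin(theta) can only produce values in that range. Since |-2| > 1, arcsin(-2) is undefined. There is no angle whose sine equals -2.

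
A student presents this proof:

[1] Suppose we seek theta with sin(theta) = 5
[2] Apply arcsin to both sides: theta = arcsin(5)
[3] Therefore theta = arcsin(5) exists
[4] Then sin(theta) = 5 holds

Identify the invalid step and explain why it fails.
Step 2: Apply arcsin to both sides: theta = arcsin(5)

Step 2 applies arcsin to 5. However, arcsin(x) is only defined for x in [-1, 1] because sin(theta) can only produce values in that range. Since |5| > 1, arcsin(5) is undefined. There is no angle whose sine equals 5.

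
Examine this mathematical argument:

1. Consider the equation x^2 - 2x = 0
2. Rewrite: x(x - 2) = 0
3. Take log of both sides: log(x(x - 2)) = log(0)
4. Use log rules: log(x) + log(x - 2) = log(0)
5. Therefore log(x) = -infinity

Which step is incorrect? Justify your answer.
Step 3: Take log of both sides: log(x(x - 2)) = log(0)

Step 3 takes the logarithm of both sides, resulting in log(0) on the right side. The logarithm is only defined for positive numbers; log(0) is undefined (approaches negative infinity). This operation is invalid.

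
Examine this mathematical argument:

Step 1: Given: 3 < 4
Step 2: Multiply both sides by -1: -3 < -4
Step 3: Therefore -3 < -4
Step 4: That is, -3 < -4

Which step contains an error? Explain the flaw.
Step 2: Multiply both sides by -1: -3 < -4

Step 2 multiplies both sides by -1 but fails to reverse the inequality sign. When multiplying (or dividing) an inequality by a negative number, the direction must be reversed. Since 3 < 4, we should get -3 > -4, i.e., -3 > -4.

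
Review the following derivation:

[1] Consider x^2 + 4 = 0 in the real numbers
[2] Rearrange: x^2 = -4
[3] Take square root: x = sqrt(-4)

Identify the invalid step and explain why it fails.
Step 3: Take square root: x = sqrt(-4)

Step 3 takes the square root of -4, which is negative. In the real number system, the square root of a negative number is undefined. The equation x^2 + 4 = 0 has no real solutions. Square roots of negative numbers only exist in the complex numbers.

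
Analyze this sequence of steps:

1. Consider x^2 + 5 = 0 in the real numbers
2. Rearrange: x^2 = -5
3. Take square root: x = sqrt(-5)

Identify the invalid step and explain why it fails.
Step 3: Take square root: x = sqrt(-5)

Step 3 takes the square root of -5, which is negative. In the real number system, the square root of a negative number is undefined. The equation x^2 + 5 = 0 has no real solutions. Square roots of negative numbers only exist in the complex numbers.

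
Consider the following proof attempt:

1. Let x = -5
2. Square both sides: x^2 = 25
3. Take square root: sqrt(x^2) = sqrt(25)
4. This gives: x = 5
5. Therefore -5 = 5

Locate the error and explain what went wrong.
Step 4: This gives: x = 5

Step 4 incorrectly states that sqrt(x^2) = x. The correct identity is sqrt(x^2) = |x|. Since x = -5 < 0, we have sqrt(x^2) = |-5| = 5, not x = -5.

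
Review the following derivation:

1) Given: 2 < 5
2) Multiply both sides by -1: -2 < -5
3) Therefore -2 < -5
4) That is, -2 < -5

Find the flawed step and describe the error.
Step 2: Multiply both sides by -1: -2 < -5

Step 2 multiplies both sides by -1 but fails to reverse the inequality sign. When multiplying (or dividing) an inequality by a negative number, the direction must be reversed. Since 2 < 5, we should get -2 > -5, i.e., -2 > -5.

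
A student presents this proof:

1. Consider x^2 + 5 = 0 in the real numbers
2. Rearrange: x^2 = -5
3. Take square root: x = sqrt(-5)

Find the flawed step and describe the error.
Step 3: Take square root: x = sqrt(-5)

Step 3 takes the square root of -5, which is negative. In the real number system, the square root of a negative number is undefined. The equation x^2 + 5 = 0 has no real solutions. Square roots of negative numbers only exist in the complex numbers.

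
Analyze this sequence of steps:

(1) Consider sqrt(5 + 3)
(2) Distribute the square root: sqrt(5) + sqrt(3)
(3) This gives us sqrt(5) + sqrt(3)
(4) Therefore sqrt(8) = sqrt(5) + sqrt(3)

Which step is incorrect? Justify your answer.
Step 2: Distribute the square root: sqrt(5) + sqrt(3)

Step 2 incorrectly 'distributes' the square root over addition. The square root function does not distribute: sqrt(a + b) ≠ sqrt(a) + sqrt(b). In fact, sqrt(5 + 3) = sqrt(8) ≈ 2.8284, while sqrt(5) + sqrt(3) ≈ 3.9681.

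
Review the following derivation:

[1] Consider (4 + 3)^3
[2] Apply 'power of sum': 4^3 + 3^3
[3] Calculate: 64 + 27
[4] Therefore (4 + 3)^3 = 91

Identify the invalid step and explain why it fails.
Step 2: Apply 'power of sum': 4^3 + 3^3

Step 2 incorrectly applies a non-existent rule '(a+b)^n = a^n + b^n'. This is false in general. The correct expansion uses the binomial theorem. The actual value is (4 + 3)^3 = 7^3 = 343, not 91.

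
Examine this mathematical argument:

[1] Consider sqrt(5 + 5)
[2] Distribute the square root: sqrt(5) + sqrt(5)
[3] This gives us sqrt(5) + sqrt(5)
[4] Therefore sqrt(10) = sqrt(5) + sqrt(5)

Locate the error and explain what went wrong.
Step 2: Distribute the square root: sqrt(5) + sqrt(5)

Step 2 incorrectly 'distributes' the square root over addition. The square root function does not distribute: sqrt(a + b) ≠ sqrt(a) + sqrt(b). In fact, sqrt(5 + 5) = sqrt(10) ≈ 3.1623, while sqrt(5) + sqrt(5) ≈ 4.4721.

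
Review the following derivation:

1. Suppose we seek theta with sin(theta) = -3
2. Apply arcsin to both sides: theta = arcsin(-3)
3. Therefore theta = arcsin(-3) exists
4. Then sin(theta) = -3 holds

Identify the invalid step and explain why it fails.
Step 2: Apply arcsin to both sides: theta = arcsin(-3)

Step 2 applies arcsin to -3. However, arcsin(x) is only defined for x in [-1, 1] because sin(theta) can only produce values in that range. Since |-3| > 1, arcsin(-3) is undefined. There is no angle whose sine equals -3.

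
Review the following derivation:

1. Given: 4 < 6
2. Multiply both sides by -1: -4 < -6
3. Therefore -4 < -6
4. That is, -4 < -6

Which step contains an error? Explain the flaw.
Step 2: Multiply both sides by -1: -4 < -6

Step 2 multiplies both sides by -1 but fails to reverse the inequality sign. When multiplying (or dividing) an inequality by a negative number, the direction must be reversed. Since 4 < 6, we should get -4 > -6, i.e., -4 > -6.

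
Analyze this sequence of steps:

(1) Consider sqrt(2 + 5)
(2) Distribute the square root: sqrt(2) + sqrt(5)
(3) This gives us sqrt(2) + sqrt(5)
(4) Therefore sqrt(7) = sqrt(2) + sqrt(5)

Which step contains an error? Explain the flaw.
Step 2: Distribute the square root: sqrt(2) + sqrt(5)

Step 2 incorrectly 'distributes' the square root over addition. The square root function does not distribute: sqrt(a + b) ≠ sqrt(a) + sqrt(b). In fact, sqrt(2 + 5) = sqrt(7) ≈ 2.6458, while sqrt(2) + sqrt(5) ≈ 3.6503.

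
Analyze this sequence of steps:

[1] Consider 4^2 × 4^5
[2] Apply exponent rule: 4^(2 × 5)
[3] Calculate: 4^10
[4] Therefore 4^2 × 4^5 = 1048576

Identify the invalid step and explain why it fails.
Step 2: Apply exponent rule: 4^(2 × 5)

Step 2 incorrectly states that a^b × a^c = a^(b×c). The correct rule is a^b × a^c = a^(b+c). The actual value is 4^2 × 4^5 = 4^7 = 16384, not 4^10 = 1048576.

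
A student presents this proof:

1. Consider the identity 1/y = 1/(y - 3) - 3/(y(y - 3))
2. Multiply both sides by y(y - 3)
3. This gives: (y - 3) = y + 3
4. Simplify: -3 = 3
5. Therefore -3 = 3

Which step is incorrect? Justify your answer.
Step 3: This gives: (y - 3) = y + 3

Step 3 makes a sign error when clearing denominators. Multiplying -3/(y(y - 3)) by y(y - 3) gives -3, not +3. The correct result is (y - 3) = y - 3, which is trivially true, not (y - 3) = y + 3. (Step 1 is a valid identity: 1/(y - 3) - 3/(y(y - 3)) = (y - 3)/(y(y - 3)) = 1/y.)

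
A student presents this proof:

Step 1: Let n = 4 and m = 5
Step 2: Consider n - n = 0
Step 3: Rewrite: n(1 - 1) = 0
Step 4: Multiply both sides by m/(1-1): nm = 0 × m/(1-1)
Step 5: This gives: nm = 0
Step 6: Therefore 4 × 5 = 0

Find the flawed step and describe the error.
Step 4: Multiply both sides by m/(1-1): nm = 0 × m/(1-1)

Step 4 multiplies both sides by m/(1-1). However, 1-1 = 0, so this is multiplication by m/0, which is undefined. We cannot multiply by an undefined expression.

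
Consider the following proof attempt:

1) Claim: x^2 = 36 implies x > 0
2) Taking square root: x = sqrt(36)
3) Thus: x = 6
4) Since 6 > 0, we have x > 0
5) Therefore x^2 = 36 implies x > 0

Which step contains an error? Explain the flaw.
Step 2: Taking square root: x = sqrt(36)

Step 2 takes the square root and assumes the positive root only. The equation x^2 = 36 actually has two solutions: x = 6 and x = -6. The proof silently assumes x > 0 without justification, then uses this assumption to conclude x > 0, which is circular. The counterexample x = -6 shows the claim is false.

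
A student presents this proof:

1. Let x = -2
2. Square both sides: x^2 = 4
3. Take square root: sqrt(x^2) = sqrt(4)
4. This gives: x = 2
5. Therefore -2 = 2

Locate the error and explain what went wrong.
Step 4: This gives: x = 2

Step 4 incorrectly states that sqrt(x^2) = x. The correct identity is sqrt(x^2) = |x|. Since x = -2 < 0, we have sqrt(x^2) = |-2| = 2, not x = -2.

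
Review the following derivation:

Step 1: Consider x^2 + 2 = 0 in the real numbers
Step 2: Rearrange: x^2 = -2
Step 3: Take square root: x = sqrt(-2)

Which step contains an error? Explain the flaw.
Step 3: Take square root: x = sqrt(-2)

Step 3 takes the square root of -2, which is negative. In the real number system, the square root of a negative number is undefined. The equation x^2 + 2 = 0 has no real solutions. Square roots of negative numbers only exist in the complex numbers.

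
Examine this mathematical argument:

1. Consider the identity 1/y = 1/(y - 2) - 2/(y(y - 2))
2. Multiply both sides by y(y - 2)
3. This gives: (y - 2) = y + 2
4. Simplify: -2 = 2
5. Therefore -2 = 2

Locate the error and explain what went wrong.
Step 3: This gives: (y - 2) = y + 2

Step 3 makes a sign error when clearing denominators. Multiplying -2/(y(y - 2)) by y(y - 2) gives -2, not +2. The correct result is (y - 2) = y - 2, which is trivially true, not (y - 2) = y + 2. (Step 1 is a valid identity: 1/(y - 2) - 2/(y(y - 2)) = (y - 2)/(y(y - 2)) = 1/y.)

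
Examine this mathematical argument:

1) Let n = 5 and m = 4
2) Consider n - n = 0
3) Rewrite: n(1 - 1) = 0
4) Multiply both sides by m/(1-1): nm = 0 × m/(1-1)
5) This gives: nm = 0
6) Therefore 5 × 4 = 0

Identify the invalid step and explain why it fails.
Step 4: Multiply both sides by m/(1-1): nm = 0 × m/(1-1)

Step 4 multiplies both sides by m/(1-1). However, 1-1 = 0, so this is multiplication by m/0, which is undefined. We cannot multiply by an undefined expression.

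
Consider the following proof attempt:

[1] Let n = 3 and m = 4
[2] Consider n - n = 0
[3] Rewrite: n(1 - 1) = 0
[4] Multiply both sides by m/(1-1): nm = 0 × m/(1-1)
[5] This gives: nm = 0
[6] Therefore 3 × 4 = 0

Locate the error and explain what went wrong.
Step 4: Multiply both sides by m/(1-1): nm = 0 × m/(1-1)

Step 4 multiplies both sides by m/(1-1). However, 1-1 = 0, so this is multiplication by m/0, which is undefined. We cannot multiply by an undefined expression.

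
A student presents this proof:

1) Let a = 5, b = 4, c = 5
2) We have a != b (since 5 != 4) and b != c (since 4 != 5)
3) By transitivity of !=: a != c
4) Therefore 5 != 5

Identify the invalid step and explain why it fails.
Step 3: By transitivity of !=: a != c

Step 3 incorrectly applies transitivity to the '!=' relation. Transitivity states: if a R b and b R c, then a R c. However, '!=' is not transitive. Counterexample: 5 != 4 and 4 != 5, but 5 = 5 (both equal 5). Transitivity holds for relations like <, <=, =, but not for !=.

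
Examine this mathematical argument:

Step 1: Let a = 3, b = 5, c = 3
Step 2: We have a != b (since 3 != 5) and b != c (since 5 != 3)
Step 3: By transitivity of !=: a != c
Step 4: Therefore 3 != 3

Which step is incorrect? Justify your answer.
Step 3: By transitivity of !=: a != c

Step 3 incorrectly applies transitivity to the '!=' relation. Transitivity states: if a R b and b R c, then a R c. However, '!=' is not transitive. Counterexample: 3 != 5 and 5 != 3, but 3 = 3 (both equal 3). Transitivity holds for relations like <, <=, =, but not for !=.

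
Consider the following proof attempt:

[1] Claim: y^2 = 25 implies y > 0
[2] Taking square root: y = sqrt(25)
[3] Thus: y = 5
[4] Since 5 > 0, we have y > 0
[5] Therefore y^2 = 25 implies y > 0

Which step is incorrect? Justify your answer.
Step 2: Taking square root: y = sqrt(25)

Step 2 takes the square root and assumes the positive root only. The equation y^2 = 25 actually has two solutions: y = 5 and y = -5. The proof silently assumes y > 0 without justification, then uses this assumption to conclude y > 0, which is circular. The counterexample y = -5 shows the claim is false.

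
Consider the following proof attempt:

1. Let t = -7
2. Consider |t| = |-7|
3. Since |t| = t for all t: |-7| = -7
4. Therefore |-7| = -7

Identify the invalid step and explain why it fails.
Step 3: Since |t| = t for all t: |-7| = -7

Step 3 incorrectly states that |t| = t for all t. The correct definition is |t| = t when t >= 0, and |t| = -t when t < 0. Since -7 < 0, we have |-7| = -(-7) = 7, not -7.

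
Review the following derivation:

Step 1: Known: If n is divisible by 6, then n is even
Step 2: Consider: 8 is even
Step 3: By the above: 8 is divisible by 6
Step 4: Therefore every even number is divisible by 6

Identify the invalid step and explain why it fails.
Step 3: By the above: 8 is divisible by 6

Step 3 commits the fallacy of affirming the consequent. The known fact 'divisible by 6 → even' does NOT imply 'even → divisible by 6'. That would be the converse, which is false. For example, 8 is even but 8 ÷ 6 = 1.33, which is not an integer.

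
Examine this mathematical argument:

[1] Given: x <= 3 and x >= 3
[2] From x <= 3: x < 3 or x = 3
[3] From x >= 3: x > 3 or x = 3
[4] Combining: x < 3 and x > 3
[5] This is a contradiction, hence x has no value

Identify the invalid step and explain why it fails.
Step 4: Combining: x < 3 and x > 3

Step 4 incorrectly combines the conditions. From x <= 3 and x >= 3, the intersection is x = 3. The error treats the 'or' cases as 'and' requirements. The correct conclusion is that x = 3 is the unique solution, not that no solution exists.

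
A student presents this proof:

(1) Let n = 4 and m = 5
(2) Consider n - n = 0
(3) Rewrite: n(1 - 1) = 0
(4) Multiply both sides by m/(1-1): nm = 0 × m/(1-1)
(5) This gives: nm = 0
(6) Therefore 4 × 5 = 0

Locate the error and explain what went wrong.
Step 4: Multiply both sides by m/(1-1): nm = 0 × m/(1-1)

Step 4 multiplies both sides by m/(1-1). However, 1-1 = 0, so this is multiplication by m/0, which is undefined. We cannot multiply by an undefined expression.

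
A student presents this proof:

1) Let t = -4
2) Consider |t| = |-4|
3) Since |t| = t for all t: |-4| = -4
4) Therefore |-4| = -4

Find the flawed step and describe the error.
Step 3: Since |t| = t for all t: |-4| = -4

Step 3 incorrectly states that |t| = t for all t. The correct definition is |t| = t when t >= 0, and |t| = -t when t < 0. Since -4 < 0, we have |-4| = -(-4) = 4, not -4.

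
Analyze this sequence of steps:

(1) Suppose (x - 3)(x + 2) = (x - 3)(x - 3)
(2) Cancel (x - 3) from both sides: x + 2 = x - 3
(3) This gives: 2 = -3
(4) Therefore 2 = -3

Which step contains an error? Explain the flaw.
Step 2: Cancel (x - 3) from both sides: x + 2 = x - 3

Step 2 cancels (x - 3) from both sides. This is only valid if (x - 3) ≠ 0, i.e., x ≠ 3. When x = 3, both sides equal zero regardless of the other factors. The correct approach requires considering x = 3 as a separate case.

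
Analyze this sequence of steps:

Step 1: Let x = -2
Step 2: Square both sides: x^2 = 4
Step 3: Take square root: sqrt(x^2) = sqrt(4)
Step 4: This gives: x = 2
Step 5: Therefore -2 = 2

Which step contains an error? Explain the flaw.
Step 4: This gives: x = 2

Step 4 incorrectly states that sqrt(x^2) = x. The correct identity is sqrt(x^2) = |x|. Since x = -2 < 0, we have sqrt(x^2) = |-2| = 2, not x = -2.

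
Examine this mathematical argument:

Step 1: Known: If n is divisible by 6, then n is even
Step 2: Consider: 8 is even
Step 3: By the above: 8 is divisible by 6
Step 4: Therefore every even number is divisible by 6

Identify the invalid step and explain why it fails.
Step 3: By the above: 8 is divisible by 6

Step 3 commits the fallacy of affirming the consequent. The known fact 'divisible by 6 → even' does NOT imply 'even → divisible by 6'. That would be the converse, which is false. For example, 8 is even but 8 ÷ 6 = 1.33, which is not an integer.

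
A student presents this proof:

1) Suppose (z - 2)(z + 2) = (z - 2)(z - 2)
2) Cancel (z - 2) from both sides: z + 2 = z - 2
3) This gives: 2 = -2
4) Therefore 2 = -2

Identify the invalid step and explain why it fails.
Step 2: Cancel (z - 2) from both sides: z + 2 = z - 2

Step 2 cancels (z - 2) from both sides. This is only valid if (z - 2) ≠ 0, i.e., z ≠ 2. When z = 2, both sides equal zero regardless of the other factors. The correct approach requires considering z = 2 as a separate case.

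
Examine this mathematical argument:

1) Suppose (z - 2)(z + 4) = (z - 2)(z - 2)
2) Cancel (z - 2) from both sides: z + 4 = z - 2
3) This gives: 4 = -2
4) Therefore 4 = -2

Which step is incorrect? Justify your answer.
Step 2: Cancel (z - 2) from both sides: z + 4 = z - 2

Step 2 cancels (z - 2) from both sides. This is only valid if (z - 2) ≠ 0, i.e., z ≠ 2. When z = 2, both sides equal zero regardless of the other factors. The correct approach requires considering z = 2 as a separate case.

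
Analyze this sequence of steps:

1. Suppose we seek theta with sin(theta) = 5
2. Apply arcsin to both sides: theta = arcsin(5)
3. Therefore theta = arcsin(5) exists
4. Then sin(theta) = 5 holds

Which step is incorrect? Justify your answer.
Step 2: Apply arcsin to both sides: theta = arcsin(5)

Step 2 applies arcsin to 5. However, arcsin(x) is only defined for x in [-1, 1] because sin(theta) can only produce values in that range. Since |5| > 1, arcsin(5) is undefined. There is no angle whose sine equals 5.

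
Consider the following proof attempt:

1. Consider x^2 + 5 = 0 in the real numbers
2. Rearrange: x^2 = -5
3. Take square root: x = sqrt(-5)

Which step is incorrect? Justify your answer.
Step 3: Take square root: x = sqrt(-5)

Step 3 takes the square root of -5, which is negative. In the real number system, the square root of a negative number is undefined. The equation x^2 + 5 = 0 has no real solutions. Square roots of negative numbers only exist in the complex numbers.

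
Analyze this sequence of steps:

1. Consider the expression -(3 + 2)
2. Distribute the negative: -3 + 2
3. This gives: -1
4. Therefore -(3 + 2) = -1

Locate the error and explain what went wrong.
Step 2: Distribute the negative: -3 + 2

Step 2 incorrectly distributes the negative sign. The correct distribution is -(3 + 2) = -3 - 2 = -5. The negative must be applied to both terms, not just the first. The error treats -(3 + 2) as -3 + 2, which equals -1 instead of -5.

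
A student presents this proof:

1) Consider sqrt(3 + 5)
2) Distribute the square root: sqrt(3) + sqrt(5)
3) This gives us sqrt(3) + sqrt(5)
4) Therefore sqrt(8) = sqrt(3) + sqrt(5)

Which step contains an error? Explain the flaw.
Step 2: Distribute the square root: sqrt(3) + sqrt(5)

Step 2 incorrectly 'distributes' the square root over addition. The square root function does not distribute: sqrt(a + b) ≠ sqrt(a) + sqrt(b). In fact, sqrt(3 + 5) = sqrt(8) ≈ 2.8284, while sqrt(3) + sqrt(5) ≈ 3.9681.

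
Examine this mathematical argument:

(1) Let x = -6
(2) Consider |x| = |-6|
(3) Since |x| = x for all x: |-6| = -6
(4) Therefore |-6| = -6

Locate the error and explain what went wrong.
Step 3: Since |x| = x for all x: |-6| = -6

Step 3 incorrectly states that |x| = x for all x. The correct definition is |x| = x when x >= 0, and |x| = -x when x < 0. Since -6 < 0, we have |-6| = -(-6) = 6, not -6.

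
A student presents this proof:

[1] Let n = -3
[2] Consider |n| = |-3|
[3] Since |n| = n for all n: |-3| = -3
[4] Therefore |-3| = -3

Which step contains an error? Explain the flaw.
Step 3: Since |n| = n for all n: |-3| = -3

Step 3 incorrectly states that |n| = n for all n. The correct definition is |n| = n when n >= 0, and |n| = -n when n < 0. Since -3 < 0, we have |-3| = -(-3) = 3, not -3.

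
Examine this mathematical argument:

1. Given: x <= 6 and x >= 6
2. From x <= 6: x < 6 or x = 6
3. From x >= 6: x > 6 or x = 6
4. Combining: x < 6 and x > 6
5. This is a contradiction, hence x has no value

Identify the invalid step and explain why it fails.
Step 4: Combining: x < 6 and x > 6

Step 4 incorrectly combines the conditions. From x <= 6 and x >= 6, the intersection is x = 6. The error treats the 'or' cases as 'and' requirements. The correct conclusion is that x = 6 is the unique solution, not that no solution exists.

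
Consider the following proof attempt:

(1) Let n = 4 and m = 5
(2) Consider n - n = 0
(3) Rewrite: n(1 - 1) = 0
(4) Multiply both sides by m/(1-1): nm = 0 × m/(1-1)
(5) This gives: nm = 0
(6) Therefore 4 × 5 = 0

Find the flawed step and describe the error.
Step 4: Multiply both sides by m/(1-1): nm = 0 × m/(1-1)

Step 4 multiplies both sides by m/(1-1). However, 1-1 = 0, so this is multiplication by m/0, which is undefined. We cannot multiply by an undefined expression.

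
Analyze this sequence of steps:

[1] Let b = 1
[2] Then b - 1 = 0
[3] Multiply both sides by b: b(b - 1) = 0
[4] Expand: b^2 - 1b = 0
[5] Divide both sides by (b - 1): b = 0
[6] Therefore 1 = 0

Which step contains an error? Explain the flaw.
Step 5: Divide both sides by (b - 1): b = 0

Step 5 divides both sides by (b - 1). However, since b = 1, we have (b - 1) = 0. Division by zero is undefined, making this step invalid.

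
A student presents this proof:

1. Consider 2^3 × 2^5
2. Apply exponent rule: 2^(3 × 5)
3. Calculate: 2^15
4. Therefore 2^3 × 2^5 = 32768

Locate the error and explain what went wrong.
Step 2: Apply exponent rule: 2^(3 × 5)

Step 2 incorrectly states that a^b × a^c = a^(b×c). The correct rule is a^b × a^c = a^(b+c). The actual value is 2^3 × 2^5 = 2^8 = 256, not 2^15 = 32768.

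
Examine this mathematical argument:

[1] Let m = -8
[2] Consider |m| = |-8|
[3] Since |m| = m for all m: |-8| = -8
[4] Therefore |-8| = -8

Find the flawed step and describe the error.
Step 3: Since |m| = m for all m: |-8| = -8

Step 3 incorrectly states that |m| = m for all m. The correct definition is |m| = m when m >= 0, and |m| = -m when m < 0. Since -8 < 0, we have |-8| = -(-8) = 8, not -8.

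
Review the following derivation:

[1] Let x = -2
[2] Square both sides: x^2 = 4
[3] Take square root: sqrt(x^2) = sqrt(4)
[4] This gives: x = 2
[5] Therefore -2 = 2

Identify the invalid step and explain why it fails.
Step 4: This gives: x = 2

Step 4 incorrectly states that sqrt(x^2) = x. The correct identity is sqrt(x^2) = |x|. Since x = -2 < 0, we have sqrt(x^2) = |-2| = 2, not x = -2.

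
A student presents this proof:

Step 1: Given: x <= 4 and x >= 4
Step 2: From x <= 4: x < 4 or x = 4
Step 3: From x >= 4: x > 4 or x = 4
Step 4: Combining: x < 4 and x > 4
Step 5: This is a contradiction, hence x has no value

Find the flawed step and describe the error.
Step 4: Combining: x < 4 and x > 4

Step 4 incorrectly combines the conditions. From x <= 4 and x >= 4, the intersection is x = 4. The error treats the 'or' cases as 'and' requirements. The correct conclusion is that x = 4 is the unique solution, not that no solution exists.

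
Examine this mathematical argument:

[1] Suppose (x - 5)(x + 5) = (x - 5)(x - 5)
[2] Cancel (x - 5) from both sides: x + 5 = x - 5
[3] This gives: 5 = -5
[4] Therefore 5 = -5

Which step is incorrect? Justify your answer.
Step 2: Cancel (x - 5) from both sides: x + 5 = x - 5

Step 2 cancels (x - 5) from both sides. This is only valid if (x - 5) ≠ 0, i.e., x ≠ 5. When x = 5, both sides equal zero regardless of the other factors. The correct approach requires considering x = 5 as a separate case.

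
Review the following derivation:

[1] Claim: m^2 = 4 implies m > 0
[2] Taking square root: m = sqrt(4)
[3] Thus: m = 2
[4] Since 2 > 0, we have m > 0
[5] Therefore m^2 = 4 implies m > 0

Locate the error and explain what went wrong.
Step 2: Taking square root: m = sqrt(4)

Step 2 takes the square root and assumes the positive root only. The equation m^2 = 4 actually has two solutions: m = 2 and m = -2. The proof silently assumes m > 0 without justification, then uses this assumption to conclude m > 0, which is circular. The counterexample m = -2 shows the claim is false.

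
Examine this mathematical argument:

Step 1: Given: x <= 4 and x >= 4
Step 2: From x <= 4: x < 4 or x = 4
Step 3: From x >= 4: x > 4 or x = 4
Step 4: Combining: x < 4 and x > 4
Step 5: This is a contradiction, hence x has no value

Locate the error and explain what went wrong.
Step 4: Combining: x < 4 and x > 4

Step 4 incorrectly combines the conditions. From x <= 4 and x >= 4, the intersection is x = 4. The error treats the 'or' cases as 'and' requirements. The correct conclusion is that x = 4 is the unique solution, not that no solution exists.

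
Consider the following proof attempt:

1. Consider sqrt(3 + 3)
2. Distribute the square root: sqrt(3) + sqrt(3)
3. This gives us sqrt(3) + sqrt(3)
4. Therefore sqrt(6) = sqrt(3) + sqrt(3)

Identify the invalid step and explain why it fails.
Step 2: Distribute the square root: sqrt(3) + sqrt(3)

Step 2 incorrectly 'distributes' the square root over addition. The square root function does not distribute: sqrt(a + b) ≠ sqrt(a) + sqrt(b). In fact, sqrt(3 + 3) = sqrt(6) ≈ 2.4495, while sqrt(3) + sqrt(3) ≈ 3.4641.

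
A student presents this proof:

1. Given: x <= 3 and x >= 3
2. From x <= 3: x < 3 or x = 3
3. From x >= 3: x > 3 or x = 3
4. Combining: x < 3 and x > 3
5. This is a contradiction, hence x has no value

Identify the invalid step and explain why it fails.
Step 4: Combining: x < 3 and x > 3

Step 4 incorrectly combines the conditions. From x <= 3 and x >= 3, the intersection is x = 3. The error treats the 'or' cases as 'and' requirements. The correct conclusion is that x = 3 is the unique solution, not that no solution exists.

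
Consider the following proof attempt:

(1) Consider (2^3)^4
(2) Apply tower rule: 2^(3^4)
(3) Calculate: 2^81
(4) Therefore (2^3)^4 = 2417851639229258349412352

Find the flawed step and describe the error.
Step 2: Apply tower rule: 2^(3^4)

Step 2 incorrectly states that (a^b)^c = a^(b^c). The correct rule is (a^b)^c = a^(b×c). The actual value is (2^3)^4 = 2^12 = 4096, not 2^81 = 2417851639229258349412352.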